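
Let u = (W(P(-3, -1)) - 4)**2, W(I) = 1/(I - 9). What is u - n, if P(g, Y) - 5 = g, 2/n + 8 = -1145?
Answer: 969771/56497 ≈ 17.165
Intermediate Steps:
n = -2/1153 (n = 2/(-8 - 1145) = 2/(-1153) = 2*(-1/1153) = -2/1153 ≈ -0.0017346)
P(g, Y) = 5 + g
W(I) = 1/(-9 + I)
u = 841/49 (u = (1/(-9 + (5 - 3)) - 4)**2 = (1/(-9 + 2) - 4)**2 = (1/(-7) - 4)**2 = (-1/7 - 4)**2 = (-29/7)**2 = 841/49 ≈ 17.163)
u - n = 841/49 - 1*(-2/1153) = 841/49 + 2/1153 = 969771/56497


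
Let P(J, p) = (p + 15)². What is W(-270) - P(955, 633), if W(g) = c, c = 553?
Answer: -419351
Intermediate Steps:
P(J, p) = (15 + p)²
W(g) = 553
W(-270) - P(955, 633) = 553 - (15 + 633)² = 553 - 1*648² = 553 - 1*419904 = 553 - 419904 = -419351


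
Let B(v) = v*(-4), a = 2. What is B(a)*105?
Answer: -840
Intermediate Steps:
B(v) = -4*v
B(a)*105 = -4*2*105 = -8*105 = -840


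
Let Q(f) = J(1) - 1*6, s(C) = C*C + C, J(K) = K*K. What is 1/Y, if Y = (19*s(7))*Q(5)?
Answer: -1/5320 ≈ -0.00018797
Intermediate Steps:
J(K) = K**2
s(C) = C + C**2 (s(C) = C**2 + C = C + C**2)
Q(f) = -5 (Q(f) = 1**2 - 1*6 = 1 - 6 = -5)
Y = -5320 (Y = (19*(7*(1 + 7)))*(-5) = (19*(7*8))*(-5) = (19*56)*(-5) = 1064*(-5) = -5320)
1/Y = 1/(-5320) = -1/5320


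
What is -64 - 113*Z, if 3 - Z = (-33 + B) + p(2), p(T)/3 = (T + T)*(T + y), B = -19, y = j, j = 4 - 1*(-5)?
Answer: 8637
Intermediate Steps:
j = 9 (j = 4 + 5 = 9)
y = 9
p(T) = 6*T*(9 + T) (p(T) = 3*((T + T)*(T + 9)) = 3*((2*T)*(9 + T)) = 3*(2*T*(9 + T)) = 6*T*(9 + T))
Z = -77 (Z = 3 - ((-33 - 19) + 6*2*(9 + 2)) = 3 - (-52 + 6*2*11) = 3 - (-52 + 132) = 3 - 1*80 = 3 - 80 = -77)
-64 - 113*Z = -64 - 113*(-77) = -64 + 8701 = 8637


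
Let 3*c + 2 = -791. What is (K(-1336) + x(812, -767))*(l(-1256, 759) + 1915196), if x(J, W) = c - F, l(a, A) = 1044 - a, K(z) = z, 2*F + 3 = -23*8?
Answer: -8668040668/3 ≈ -2.8893e+9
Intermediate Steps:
F = -187/2 (F = -3/2 + (-23*8)/2 = -3/2 + (½)*(-184) = -3/2 - 92 = -187/2 ≈ -93.500)
c = -793/3 (c = -⅔ + (⅓)*(-791) = -⅔ - 791/3 = -793/3 ≈ -264.33)
x(J, W) = -1025/6 (x(J, W) = -793/3 - 1*(-187/2) = -793/3 + 187/2 = -1025/6)
(K(-1336) + x(812, -767))*(l(-1256, 759) + 1915196) = (-1336 - 1025/6)*((1044 - 1*(-1256)) + 1915196) = -9041*((1044 + 1256) + 1915196)/6 = -9041*(2300 + 1915196)/6 = -9041/6*1917496 = -8668040668/3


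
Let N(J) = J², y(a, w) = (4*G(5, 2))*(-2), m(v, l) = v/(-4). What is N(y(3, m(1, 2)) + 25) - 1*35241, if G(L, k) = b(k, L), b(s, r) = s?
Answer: -35160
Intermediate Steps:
G(L, k) = k
m(v, l) = -v/4 (m(v, l) = v*(-¼) = -v/4)
y(a, w) = -16 (y(a, w) = (4*2)*(-2) = 8*(-2) = -16)
N(y(3, m(1, 2)) + 25) - 1*35241 = (-16 + 25)² - 1*35241 = 9² - 35241 = 81 - 35241 = -35160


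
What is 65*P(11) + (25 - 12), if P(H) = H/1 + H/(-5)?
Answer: 585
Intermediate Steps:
P(H) = 4*H/5 (P(H) = H*1 + H*(-1/5) = H - H/5 = 4*H/5)
65*P(11) + (25 - 12) = 65*((4/5)*11) + (25 - 12) = 65*(44/5) + 13 = 572 + 13 = 585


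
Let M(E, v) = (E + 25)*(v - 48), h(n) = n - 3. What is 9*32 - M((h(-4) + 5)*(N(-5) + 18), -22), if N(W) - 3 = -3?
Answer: -482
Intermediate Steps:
N(W) = 0 (N(W) = 3 - 3 = 0)
h(n) = -3 + n
M(E, v) = (-48 + v)*(25 + E) (M(E, v) = (25 + E)*(-48 + v) = (-48 + v)*(25 + E))
9*32 - M((h(-4) + 5)*(N(-5) + 18), -22) = 9*32 - (-1200 - 48*((-3 - 4) + 5)*(0 + 18) + 25*(-22) + (((-3 - 4) + 5)*(0 + 18))*(-22)) = 288 - (-1200 - 48*(-7 + 5)*18 - 550 + ((-7 + 5)*18)*(-22)) = 288 - (-1200 - (-96)*18 - 550 - 2*18*(-22)) = 288 - (-1200 - 48*(-36) - 550 - 36*(-22)) = 288 - (-1200 + 1728 - 550 + 792) = 288 - 1*770 = 288 - 770 = -482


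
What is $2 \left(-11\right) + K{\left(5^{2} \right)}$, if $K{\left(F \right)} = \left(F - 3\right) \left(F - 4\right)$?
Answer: $440$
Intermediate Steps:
$K{\left(F \right)} = \left(-4 + F\right) \left(-3 + F\right)$ ($K{\left(F \right)} = \left(-3 + F\right) \left(-4 + F\right) = \left(-4 + F\right) \left(-3 + F\right)$)
$2 \left(-11\right) + K{\left(5^{2} \right)} = 2 \left(-11\right) + \left(12 + \left(5^{2}\right)^{2} - 7 \cdot 5^{2}\right) = -22 + \left(12 + 25^{2} - 175\right) = -22 + \left(12 + 625 - 175\right) = -22 + 462 = 440$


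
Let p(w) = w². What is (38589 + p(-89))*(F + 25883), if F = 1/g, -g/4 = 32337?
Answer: 77855746651165/64674 ≈ 1.2038e+9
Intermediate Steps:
g = -129348 (g = -4*32337 = -129348)
F = -1/129348 (F = 1/(-129348) = -1/129348 ≈ -7.7311e-6)
(38589 + p(-89))*(F + 25883) = (38589 + (-89)²)*(-1/129348 + 25883) = (38589 + 7921)*(3347914283/129348) = 46510*(3347914283/129348) = 77855746651165/64674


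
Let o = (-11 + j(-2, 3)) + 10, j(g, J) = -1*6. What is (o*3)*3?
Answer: -63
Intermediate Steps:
j(g, J) = -6
o = -7 (o = (-11 - 6) + 10 = -17 + 10 = -7)
(o*3)*3 = -7*3*3 = -21*3 = -63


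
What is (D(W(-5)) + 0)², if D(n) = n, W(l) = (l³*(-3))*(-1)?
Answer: 140625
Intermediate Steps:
W(l) = 3*l³ (W(l) = -3*l³*(-1) = 3*l³)
(D(W(-5)) + 0)² = (3*(-5)³ + 0)² = (3*(-125) + 0)² = (-375 + 0)² = (-375)² = 140625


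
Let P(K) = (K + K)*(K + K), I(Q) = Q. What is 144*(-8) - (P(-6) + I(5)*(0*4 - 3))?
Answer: -1281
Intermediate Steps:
P(K) = 4*K² (P(K) = (2*K)*(2*K) = 4*K²)
144*(-8) - (P(-6) + I(5)*(0*4 - 3)) = 144*(-8) - (4*(-6)² + 5*(0*4 - 3)) = -1152 - (4*36 + 5*(0 - 3)) = -1152 - (144 + 5*(-3)) = -1152 - (144 - 15) = -1152 - 1*129 = -1152 - 129 = -1281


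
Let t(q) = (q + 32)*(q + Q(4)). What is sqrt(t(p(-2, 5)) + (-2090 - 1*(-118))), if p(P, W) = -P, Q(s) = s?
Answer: 2*I*sqrt(442) ≈ 42.048*I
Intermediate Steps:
t(q) = (4 + q)*(32 + q) (t(q) = (q + 32)*(q + 4) = (32 + q)*(4 + q) = (4 + q)*(32 + q))
sqrt(t(p(-2, 5)) + (-2090 - 1*(-118))) = sqrt((128 + (-1*(-2))**2 + 36*(-1*(-2))) + (-2090 - 1*(-118))) = sqrt((128 + 2**2 + 36*2) + (-2090 + 118)) = sqrt((128 + 4 + 72) - 1972) = sqrt(204 - 1972) = sqrt(-1768) = 2*I*sqrt(442)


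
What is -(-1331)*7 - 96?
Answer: 9221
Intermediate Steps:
-(-1331)*7 - 96 = -121*(-77) - 96 = 9317 - 96 = 9221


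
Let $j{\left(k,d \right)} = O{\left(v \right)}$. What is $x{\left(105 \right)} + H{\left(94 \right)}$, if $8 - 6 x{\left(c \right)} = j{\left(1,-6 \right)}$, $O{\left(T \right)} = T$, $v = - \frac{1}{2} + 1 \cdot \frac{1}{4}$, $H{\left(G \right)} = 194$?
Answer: $\frac{1563}{8} \approx 195.38$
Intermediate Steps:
$v = - \frac{1}{4}$ ($v = \left(-1\right) \frac{1}{2} + 1 \cdot \frac{1}{4} = - \frac{1}{2} + \frac{1}{4} = - \frac{1}{4} \approx -0.25$)
$j{\left(k,d \right)} = - \frac{1}{4}$
$x{\left(c \right)} = \frac{11}{8}$ ($x{\left(c \right)} = \frac{4}{3} - - \frac{1}{24} = \frac{4}{3} + \frac{1}{24} = \frac{11}{8}$)
$x{\left(105 \right)} + H{\left(94 \right)} = \frac{11}{8} + 194 = \frac{1563}{8}$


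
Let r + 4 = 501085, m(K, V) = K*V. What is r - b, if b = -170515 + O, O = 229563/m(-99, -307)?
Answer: 2267954185/3377 ≈ 6.7159e+5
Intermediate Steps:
r = 501081 (r = -4 + 501085 = 501081)
O = 25507/3377 (O = 229563/((-99*(-307))) = 229563/30393 = 229563*(1/30393) = 25507/3377 ≈ 7.5532)
b = -575803648/3377 (b = -170515 + 25507/3377 = -575803648/3377 ≈ -1.7051e+5)
r - b = 501081 - 1*(-575803648/3377) = 501081 + 575803648/3377 = 2267954185/3377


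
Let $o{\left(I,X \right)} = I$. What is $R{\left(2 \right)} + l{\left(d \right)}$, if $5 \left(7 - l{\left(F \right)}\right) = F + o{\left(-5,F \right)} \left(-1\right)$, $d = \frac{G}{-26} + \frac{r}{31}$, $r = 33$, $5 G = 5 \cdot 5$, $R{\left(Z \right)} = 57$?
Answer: $\frac{253187}{4030} \approx 62.826$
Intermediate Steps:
$G = 5$ ($G = \frac{5 \cdot 5}{5} = \frac{1}{5} \cdot 25 = 5$)
$d = \frac{703}{806}$ ($d = \frac{5}{-26} + \frac{33}{31} = 5 \left(- \frac{1}{26}\right) + 33 \cdot \frac{1}{31} = - \frac{5}{26} + \frac{33}{31} = \frac{703}{806} \approx 0.87221$)
$l{\left(F \right)} = 6 - \frac{F}{5}$ ($l{\left(F \right)} = 7 - \frac{F - -5}{5} = 7 - \frac{F + 5}{5} = 7 - \frac{5 + F}{5} = 7 - \left(1 + \frac{F}{5}\right) = 6 - \frac{F}{5}$)
$R{\left(2 \right)} + l{\left(d \right)} = 57 + \left(6 - \frac{703}{4030}\right) = 57 + \frac{23477}{4030} = \frac{253187}{4030}$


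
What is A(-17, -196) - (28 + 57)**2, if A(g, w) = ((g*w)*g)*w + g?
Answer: 11094982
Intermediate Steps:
A(g, w) = g + g**2*w**2 (A(g, w) = (w*g**2)*w + g = g**2*w**2 + g = g + g**2*w**2)
A(-17, -196) - (28 + 57)**2 = -17*(1 - 17*(-196)**2) - (28 + 57)**2 = -17*(1 - 17*38416) - 1*85**2 = -17*(1 - 653072) - 1*7225 = -17*(-653071) - 7225 = 11102207 - 7225 = 11094982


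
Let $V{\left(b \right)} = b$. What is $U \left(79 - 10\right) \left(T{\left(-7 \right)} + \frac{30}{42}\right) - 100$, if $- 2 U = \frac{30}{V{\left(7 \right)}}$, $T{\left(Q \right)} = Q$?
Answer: $\frac{40640}{49} \approx 829.39$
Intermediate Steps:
$U = - \frac{15}{7}$ ($U = - \frac{30 \cdot \frac{1}{7}}{2} = \left(- \frac{1}{2}\right) \frac{30}{7} = - \frac{15}{7} \approx -2.1429$)
$U \left(79 - 10\right) \left(T{\left(-7 \right)} + \frac{30}{42}\right) - 100 = - \frac{15 \left(79 - 10\right) \left(-7 + \frac{30}{42}\right)}{7} - 100 = - \frac{15 \cdot 69 \left(-7 + 30 \cdot \frac{1}{42}\right)}{7} - 100 = - \frac{15 \cdot 69 \left(-7 + \frac{5}{7}\right)}{7} - 100 = - \frac{15 \cdot 69 \left(- \frac{44}{7}\right)}{7} - 100 = \left(- \frac{15}{7}\right) \left(- \frac{3036}{7}\right) - 100 = \frac{45540}{49} - 100 = \frac{40640}{49}$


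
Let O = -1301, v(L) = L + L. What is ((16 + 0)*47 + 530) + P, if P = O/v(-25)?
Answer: 65401/50 ≈ 1308.0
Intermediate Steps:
v(L) = 2*L
P = 1301/50 (P = -1301/(2*(-25)) = -1301/(-50) = -1301*(-1/50) = 1301/50 ≈ 26.020)
((16 + 0)*47 + 530) + P = ((16 + 0)*47 + 530) + 1301/50 = (16*47 + 530) + 1301/50 = (752 + 530) + 1301/50 = 1282 + 1301/50 = 65401/50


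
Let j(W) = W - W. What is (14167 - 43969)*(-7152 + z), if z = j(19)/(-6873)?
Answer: 213143904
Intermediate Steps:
j(W) = 0
z = 0 (z = 0/(-6873) = 0*(-1/6873) = 0)
(14167 - 43969)*(-7152 + z) = (14167 - 43969)*(-7152 + 0) = -29802*(-7152) = 213143904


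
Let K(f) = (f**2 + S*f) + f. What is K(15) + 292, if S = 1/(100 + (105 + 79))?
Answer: 151103/284 ≈ 532.05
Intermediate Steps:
S = 1/284 (S = 1/(100 + 184) = 1/284 ≈ 0.0035211)
K(f) = f**2 + 285*f/284 (K(f) = (f**2 + f/284) + f = f**2 + 285*f/284)
K(15) + 292 = (1/284)*15*(285 + 284*15) + 292 = (1/284)*15*(285 + 4260) + 292 = (1/284)*15*4545 + 292 = 68175/284 + 292 = 151103/284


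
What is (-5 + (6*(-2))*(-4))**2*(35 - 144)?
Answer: -201541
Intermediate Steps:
(-5 + (6*(-2))*(-4))**2*(35 - 144) = (-5 - 12*(-4))**2*(-109) = (-5 + 48)**2*(-109) = 43**2*(-109) = 1849*(-109) = -201541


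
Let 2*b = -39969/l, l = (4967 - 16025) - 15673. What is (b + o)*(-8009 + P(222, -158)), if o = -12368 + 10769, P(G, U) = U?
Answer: 697835595423/53462 ≈ 1.3053e+7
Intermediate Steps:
l = -26731 (l = -11058 - 15673 = -26731)
o = -1599
b = 39969/53462 (b = (-39969/(-26731))/2 = (-39969*(-1/26731))/2 = (½)*(39969/26731) = 39969/53462 ≈ 0.74761)
(b + o)*(-8009 + P(222, -158)) = (39969/53462 - 1599)*(-8009 - 158) = -85445769/53462*(-8167) = 697835595423/53462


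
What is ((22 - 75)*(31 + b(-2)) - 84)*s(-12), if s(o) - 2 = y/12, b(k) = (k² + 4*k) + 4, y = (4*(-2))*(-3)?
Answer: -6908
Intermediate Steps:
y = 24 (y = -8*(-3) = 24)
b(k) = 4 + k² + 4*k
s(o) = 4 (s(o) = 2 + 24/12 = 2 + 24*(1/12) = 2 + 2 = 4)
((22 - 75)*(31 + b(-2)) - 84)*s(-12) = ((22 - 75)*(31 + (4 + (-2)² + 4*(-2))) - 84)*4 = (-53*(31 + (4 + 4 - 8)) - 84)*4 = (-53*(31 + 0) - 84)*4 = (-53*31 - 84)*4 = (-1643 - 84)*4 = -1727*4 = -6908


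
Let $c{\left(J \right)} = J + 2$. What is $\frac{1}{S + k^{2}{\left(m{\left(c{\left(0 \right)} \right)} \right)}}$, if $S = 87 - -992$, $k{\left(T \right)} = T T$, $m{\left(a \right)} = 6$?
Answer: $\frac{1}{2375} \approx 0.00042105$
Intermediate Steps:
$c{\left(J \right)} = 2 + J$
$k{\left(T \right)} = T^{2}$
$S = 1079$ ($S = 87 + 992 = 1079$)
$\frac{1}{S + k^{2}{\left(m{\left(c{\left(0 \right)} \right)} \right)}} = \frac{1}{1079 + \left(6^{2}\right)^{2}} = \frac{1}{1079 + 36^{2}} = \frac{1}{1079 + 1296} = \frac{1}{2375}$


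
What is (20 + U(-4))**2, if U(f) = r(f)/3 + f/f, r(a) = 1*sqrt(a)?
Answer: 3965/9 + 28*I ≈ 440.56 + 28.0*I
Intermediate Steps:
r(a) = sqrt(a)
U(f) = 1 + sqrt(f)/3 (U(f) = sqrt(f)/3 + f/f = sqrt(f)*(1/3) + 1 = sqrt(f)/3 + 1 = 1 + sqrt(f)/3)
(20 + U(-4))**2 = (20 + (1 + sqrt(-4)/3))**2 = (20 + (1 + (2*I)/3))**2 = (20 + (1 + 2*I/3))**2 = (21 + 2*I/3)**2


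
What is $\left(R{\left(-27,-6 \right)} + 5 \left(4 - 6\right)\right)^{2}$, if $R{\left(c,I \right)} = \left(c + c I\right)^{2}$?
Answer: $331786225$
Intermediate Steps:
$R{\left(c,I \right)} = \left(c + I c\right)^{2}$
$\left(R{\left(-27,-6 \right)} + 5 \left(4 - 6\right)\right)^{2} = \left(\left(-27\right)^{2} \left(1 - 6\right)^{2} + 5 \left(4 - 6\right)\right)^{2} = \left(729 \left(-5\right)^{2} + 5 \left(-2\right)\right)^{2} = \left(729 \cdot 25 - 10\right)^{2} = \left(18225 - 10\right)^{2} = 18215^{2} = 331786225$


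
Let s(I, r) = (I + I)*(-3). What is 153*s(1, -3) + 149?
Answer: -769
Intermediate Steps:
s(I, r) = -6*I (s(I, r) = (2*I)*(-3) = -6*I)
153*s(1, -3) + 149 = 153*(-6*1) + 149 = 153*(-6) + 149 = -918 + 149 = -769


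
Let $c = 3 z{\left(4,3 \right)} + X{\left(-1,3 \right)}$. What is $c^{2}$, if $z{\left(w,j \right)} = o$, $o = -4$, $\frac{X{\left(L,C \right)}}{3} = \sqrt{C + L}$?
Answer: $162 - 72 \sqrt{2} \approx 60.177$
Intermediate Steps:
$X{\left(L,C \right)} = 3 \sqrt{C + L}$
$z{\left(w,j \right)} = -4$
$c = -12 + 3 \sqrt{2}$ ($c = 3 \left(-4\right) + 3 \sqrt{3 - 1} = -12 + 3 \sqrt{2} \approx -7.7574$)
$c^{2} = \left(-12 + 3 \sqrt{2}\right)^{2}$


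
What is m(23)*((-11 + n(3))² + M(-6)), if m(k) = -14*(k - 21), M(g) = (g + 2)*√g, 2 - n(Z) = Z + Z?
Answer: -6300 + 112*I*√6 ≈ -6300.0 + 274.34*I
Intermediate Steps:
n(Z) = 2 - 2*Z (n(Z) = 2 - (Z + Z) = 2 - 2*Z)
M(g) = √g*(2 + g) (M(g) = (2 + g)*√g = √g*(2 + g))
m(k) = 294 - 14*k (m(k) = -14*(-21 + k) = 294 - 14*k)
m(23)*((-11 + n(3))² + M(-6)) = (294 - 14*23)*((-11 + (2 - 2*3))² + √(-6)*(2 - 6)) = (294 - 322)*((-11 + (2 - 6))² + (I*√6)*(-4)) = -28*((-11 - 4)² - 4*I*√6) = -28*((-15)² - 4*I*√6) = -28*(225 - 4*I*√6) = -6300 + 112*I*√6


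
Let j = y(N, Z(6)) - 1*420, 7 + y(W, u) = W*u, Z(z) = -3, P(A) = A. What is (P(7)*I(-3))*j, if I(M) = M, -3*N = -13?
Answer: 9240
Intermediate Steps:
N = 13/3 (N = -⅓*(-13) = 13/3 ≈ 4.3333)
y(W, u) = -7 + W*u
j = -440 (j = (-7 + (13/3)*(-3)) - 1*420 = (-7 - 13) - 420 = -20 - 420 = -440)
(P(7)*I(-3))*j = (7*(-3))*(-440) = -21*(-440) = 9240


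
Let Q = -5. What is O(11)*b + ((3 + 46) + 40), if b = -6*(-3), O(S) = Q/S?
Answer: 889/11 ≈ 80.818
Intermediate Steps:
O(S) = -5/S
b = 18
O(11)*b + ((3 + 46) + 40) = -5/11*18 + ((3 + 46) + 40) = -5*1/11*18 + (49 + 40) = -5/11*18 + 89 = -90/11 + 89 = 889/11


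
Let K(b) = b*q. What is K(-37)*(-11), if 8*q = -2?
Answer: -407/4 ≈ -101.75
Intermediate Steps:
q = -¼ (q = (⅛)*(-2) = -¼ ≈ -0.25000)
K(b) = -b/4 (K(b) = b*(-¼) = -b/4)
K(-37)*(-11) = -¼*(-37)*(-11) = (37/4)*(-11) = -407/4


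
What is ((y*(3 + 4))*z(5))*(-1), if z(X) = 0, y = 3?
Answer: 0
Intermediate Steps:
((y*(3 + 4))*z(5))*(-1) = ((3*(3 + 4))*0)*(-1) = ((3*7)*0)*(-1) = (21*0)*(-1) = 0*(-1) = 0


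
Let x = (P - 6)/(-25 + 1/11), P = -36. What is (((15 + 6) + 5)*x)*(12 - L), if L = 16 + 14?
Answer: -108108/137 ≈ -789.11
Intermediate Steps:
L = 30
x = 231/137 (x = (-36 - 6)/(-25 + 1/11) = -42/(-25 + 1/11) = -42/(-274/11) = -42*(-11/274) = 231/137 ≈ 1.6861)
(((15 + 6) + 5)*x)*(12 - L) = (((15 + 6) + 5)*(231/137))*(12 - 1*30) = ((21 + 5)*(231/137))*(12 - 30) = (26*(231/137))*(-18) = (6006/137)*(-18) = -108108/137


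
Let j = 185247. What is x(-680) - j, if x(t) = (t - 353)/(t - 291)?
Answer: -179873804/971 ≈ -1.8525e+5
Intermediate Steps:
x(t) = (-353 + t)/(-291 + t)
x(-680) - j = (-353 - 680)/(-291 - 680) - 1*185247 = -1033/(-971) - 185247 = -1/971*(-1033) - 185247 = 1033/971 - 185247 = -179873804/971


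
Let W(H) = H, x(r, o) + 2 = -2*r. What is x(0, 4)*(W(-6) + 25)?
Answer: -38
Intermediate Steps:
x(r, o) = -2 - 2*r
x(0, 4)*(W(-6) + 25) = (-2 - 2*0)*(-6 + 25) = (-2 + 0)*19 = -2*19 = -38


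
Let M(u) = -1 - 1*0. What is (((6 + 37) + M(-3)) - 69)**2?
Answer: 729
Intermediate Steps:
M(u) = -1 (M(u) = -1 + 0 = -1)
(((6 + 37) + M(-3)) - 69)**2 = (((6 + 37) - 1) - 69)**2 = ((43 - 1) - 69)**2 = (42 - 69)**2 = (-27)**2 = 729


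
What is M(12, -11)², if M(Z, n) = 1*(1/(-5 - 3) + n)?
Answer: 7921/64 ≈ 123.77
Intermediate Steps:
M(Z, n) = -⅛ + n (M(Z, n) = 1*(1/(-8) + n) = 1*(-⅛ + n) = -⅛ + n)
M(12, -11)² = (-⅛ - 11)² = (-89/8)² = 7921/64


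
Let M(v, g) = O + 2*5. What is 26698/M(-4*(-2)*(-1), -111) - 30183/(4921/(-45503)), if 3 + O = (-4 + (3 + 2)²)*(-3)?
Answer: 5484283849/19684 ≈ 2.7862e+5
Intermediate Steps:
O = -66 (O = -3 + (-4 + (3 + 2)²)*(-3) = -3 + (-4 + 5²)*(-3) = -3 + (-4 + 25)*(-3) = -3 + 21*(-3) = -3 - 63 = -66)
M(v, g) = -56 (M(v, g) = -66 + 2*5 = -66 + 10 = -56)
26698/M(-4*(-2)*(-1), -111) - 30183/(4921/(-45503)) = 26698/(-56) - 30183/(4921/(-45503)) = 26698*(-1/56) - 30183/(4921*(-1/45503)) = -1907/4 - 30183/(-4921/45503) = -1907/4 - 30183*(-45503/4921) = -1907/4 + 1373417049/4921 = 5484283849/19684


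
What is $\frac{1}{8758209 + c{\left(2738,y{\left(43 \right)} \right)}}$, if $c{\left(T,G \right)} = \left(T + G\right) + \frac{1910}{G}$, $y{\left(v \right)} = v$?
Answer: $\frac{43}{376724480} \approx 1.1414 \cdot 10^{-7}$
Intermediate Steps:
$c{\left(T,G \right)} = G + T + \frac{1910}{G}$ ($c{\left(T,G \right)} = \left(G + T\right) + \frac{1910}{G} = G + T + \frac{1910}{G}$)
$\frac{1}{8758209 + c{\left(2738,y{\left(43 \right)} \right)}} = \frac{1}{8758209 + \left(43 + 2738 + \frac{1910}{43}\right)} = \frac{1}{8758209 + \frac{121493}{43}} = \frac{1}{\frac{376724480}{43}} = \frac{43}{376724480}$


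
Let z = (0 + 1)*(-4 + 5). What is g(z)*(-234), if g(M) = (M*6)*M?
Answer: -1404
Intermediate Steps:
z = 1 (z = 1*1 = 1)
g(M) = 6*M² (g(M) = (6*M)*M = 6*M²)
g(z)*(-234) = (6*1²)*(-234) = (6*1)*(-234) = 6*(-234) = -1404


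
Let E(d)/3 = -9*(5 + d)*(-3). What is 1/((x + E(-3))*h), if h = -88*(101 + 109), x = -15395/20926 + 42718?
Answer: -10463/8290973321400 ≈ -1.2620e-9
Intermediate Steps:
x = 893901473/20926 (x = -15395*1/20926 + 42718 = -15395/20926 + 42718 = 893901473/20926 ≈ 42717.)
E(d) = 405 + 81*d (E(d) = 3*(-9*(5 + d)*(-3)) = 3*(-9*(-15 - 3*d)) = 3*(135 + 27*d) = 405 + 81*d)
h = -18480 (h = -88*210 = -18480)
1/((x + E(-3))*h) = 1/((893901473/20926 + (405 + 81*(-3)))*(-18480)) = -1/18480/(893901473/20926 + (405 - 243)) = -1/18480/(893901473/20926 + 162) = -1/18480/(897291485/20926) = (20926/897291485)*(-1/18480) = -10463/8290973321400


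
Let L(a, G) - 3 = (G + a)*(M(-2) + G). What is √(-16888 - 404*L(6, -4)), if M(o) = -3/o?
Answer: 4*I*√1005 ≈ 126.81*I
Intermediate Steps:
L(a, G) = 3 + (3/2 + G)*(G + a) (L(a, G) = 3 + (G + a)*(-3/(-2) + G) = 3 + (G + a)*(-3*(-½) + G) = 3 + (G + a)*(3/2 + G) = 3 + (3/2 + G)*(G + a))
√(-16888 - 404*L(6, -4)) = √(-16888 - 404*(3 + (-4)² + (3/2)*(-4) + (3/2)*6 - 4*6)) = √(-16888 - 404*(3 + 16 - 6 + 9 - 24)) = √(-16888 - 404*(-2)) = √(-16888 + 808) = √(-16080) = 4*I*√1005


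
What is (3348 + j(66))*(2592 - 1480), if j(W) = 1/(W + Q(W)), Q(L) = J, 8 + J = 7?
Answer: 241994552/65 ≈ 3.7230e+6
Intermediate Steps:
J = -1 (J = -8 + 7 = -1)
Q(L) = -1
j(W) = 1/(-1 + W) (j(W) = 1/(W - 1) = 1/(-1 + W))
(3348 + j(66))*(2592 - 1480) = (3348 + 1/(-1 + 66))*(2592 - 1480) = (3348 + 1/65)*1112 = (217621/65)*1112 = 241994552/65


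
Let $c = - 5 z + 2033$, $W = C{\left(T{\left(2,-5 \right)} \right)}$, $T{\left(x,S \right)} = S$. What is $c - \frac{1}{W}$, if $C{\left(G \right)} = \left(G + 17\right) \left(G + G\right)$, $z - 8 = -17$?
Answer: $\frac{249361}{120} \approx 2078.0$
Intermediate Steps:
$z = -9$ ($z = 8 - 17 = -9$)
$C{\left(G \right)} = 2 G \left(17 + G\right)$ ($C{\left(G \right)} = \left(17 + G\right) 2 G = 2 G \left(17 + G\right)$)
$W = -120$ ($W = 2 \left(-5\right) \left(17 - 5\right) = 2 \left(-5\right) 12 = -120$)
$c = 2078$ ($c = \left(-5\right) \left(-9\right) + 2033 = 45 + 2033 = 2078$)
$c - \frac{1}{W} = 2078 - \frac{1}{-120} = 2078 - - \frac{1}{120} = 2078 + \frac{1}{120} = \frac{249361}{120}$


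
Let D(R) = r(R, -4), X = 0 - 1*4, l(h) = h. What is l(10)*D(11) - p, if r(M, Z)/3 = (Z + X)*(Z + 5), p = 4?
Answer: -244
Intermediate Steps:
X = -4 (X = 0 - 4 = -4)
r(M, Z) = 3*(-4 + Z)*(5 + Z) (r(M, Z) = 3*((Z - 4)*(Z + 5)) = 3*((-4 + Z)*(5 + Z)) = 3*(-4 + Z)*(5 + Z))
D(R) = -24 (D(R) = -60 + 3*(-4) + 3*(-4)² = -60 - 12 + 3*16 = -60 - 12 + 48 = -24)
l(10)*D(11) - p = 10*(-24) - 1*4 = -240 - 4 = -244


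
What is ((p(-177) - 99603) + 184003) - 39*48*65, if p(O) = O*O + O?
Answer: -6128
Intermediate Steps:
p(O) = O + O**2 (p(O) = O**2 + O = O + O**2)
((p(-177) - 99603) + 184003) - 39*48*65 = ((-177*(1 - 177) - 99603) + 184003) - 39*48*65 = ((-177*(-176) - 99603) + 184003) - 1872*65 = ((31152 - 99603) + 184003) - 121680 = (-68451 + 184003) - 121680 = 115552 - 121680 = -6128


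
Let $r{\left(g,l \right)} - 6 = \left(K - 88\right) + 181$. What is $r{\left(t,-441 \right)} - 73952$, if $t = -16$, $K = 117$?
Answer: $-73736$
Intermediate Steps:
$r{\left(g,l \right)} = 216$ ($r{\left(g,l \right)} = 6 + \left(\left(117 - 88\right) + 181\right) = 6 + \left(29 + 181\right) = 6 + 210 = 216$)
$r{\left(t,-441 \right)} - 73952 = 216 - 73952 = -73736$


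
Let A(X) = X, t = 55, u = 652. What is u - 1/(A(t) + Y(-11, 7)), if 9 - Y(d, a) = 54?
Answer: 6519/10 ≈ 651.90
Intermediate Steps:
Y(d, a) = -45 (Y(d, a) = 9 - 1*54 = 9 - 54 = -45)
u - 1/(A(t) + Y(-11, 7)) = 652 - 1/(55 - 45) = 652 - 1/10 = 652 - 1*⅒ = 652 - ⅒ = 6519/10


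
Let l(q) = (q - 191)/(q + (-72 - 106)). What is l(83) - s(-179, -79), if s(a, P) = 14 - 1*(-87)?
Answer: -9487/95 ≈ -99.863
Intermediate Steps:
s(a, P) = 101 (s(a, P) = 14 + 87 = 101)
l(q) = (-191 + q)/(-178 + q) (l(q) = (-191 + q)/(q - 178) = (-191 + q)/(-178 + q))
l(83) - s(-179, -79) = (-191 + 83)/(-178 + 83) - 1*101 = -108/(-95) - 101 = -1/95*(-108) - 101 = 108/95 - 101 = -9487/95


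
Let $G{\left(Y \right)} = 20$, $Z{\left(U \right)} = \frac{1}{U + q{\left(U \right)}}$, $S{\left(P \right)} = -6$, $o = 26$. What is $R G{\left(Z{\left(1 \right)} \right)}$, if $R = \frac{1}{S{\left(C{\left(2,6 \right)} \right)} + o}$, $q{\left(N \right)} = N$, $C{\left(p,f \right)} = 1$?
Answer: $1$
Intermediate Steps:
$Z{\left(U \right)} = \frac{1}{2 U}$ ($Z{\left(U \right)} = \frac{1}{U + U} = \frac{1}{2 U}$)
$R = \frac{1}{20}$ ($R = \frac{1}{-6 + 26} = \frac{1}{20} \approx 0.05$)
$R G{\left(Z{\left(1 \right)} \right)} = \frac{1}{20} \cdot 20 = 1$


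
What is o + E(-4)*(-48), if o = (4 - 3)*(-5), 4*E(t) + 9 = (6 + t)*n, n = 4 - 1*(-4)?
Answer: -89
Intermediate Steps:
n = 8 (n = 4 + 4 = 8)
E(t) = 39/4 + 2*t (E(t) = -9/4 + ((6 + t)*8)/4 = -9/4 + (48 + 8*t)/4 = -9/4 + (12 + 2*t) = 39/4 + 2*t)
o = -5 (o = 1*(-5) = -5)
o + E(-4)*(-48) = -5 + (39/4 + 2*(-4))*(-48) = -5 + (39/4 - 8)*(-48) = -5 + (7/4)*(-48) = -5 - 84 = -89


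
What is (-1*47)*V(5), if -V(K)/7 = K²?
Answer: 8225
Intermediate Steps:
V(K) = -7*K²
(-1*47)*V(5) = (-1*47)*(-7*5²) = -(-329)*25 = -47*(-175) = 8225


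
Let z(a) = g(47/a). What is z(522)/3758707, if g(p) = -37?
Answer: -37/3758707 ≈ -9.8438e-6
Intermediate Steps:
z(a) = -37
z(522)/3758707 = -37/3758707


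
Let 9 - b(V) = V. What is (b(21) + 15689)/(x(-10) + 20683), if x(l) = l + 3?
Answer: 15677/20676 ≈ 0.75822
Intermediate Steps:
b(V) = 9 - V
x(l) = 3 + l
(b(21) + 15689)/(x(-10) + 20683) = ((9 - 1*21) + 15689)/((3 - 10) + 20683) = ((9 - 21) + 15689)/(-7 + 20683) = (-12 + 15689)/20676 = 15677*(1/20676) = 15677/20676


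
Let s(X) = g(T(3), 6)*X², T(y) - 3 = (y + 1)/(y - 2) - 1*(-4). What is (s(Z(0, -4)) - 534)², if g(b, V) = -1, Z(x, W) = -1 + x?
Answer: 286225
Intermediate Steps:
T(y) = 7 + (1 + y)/(-2 + y) (T(y) = 3 + ((y + 1)/(y - 2) - 1*(-4)) = 3 + ((1 + y)/(-2 + y) + 4) = 3 + (4 + (1 + y)/(-2 + y)) = 7 + (1 + y)/(-2 + y))
s(X) = -X²
(s(Z(0, -4)) - 534)² = (-(-1 + 0)² - 534)² = (-1*(-1)² - 534)² = (-1*1 - 534)² = (-1 - 534)² = (-535)² = 286225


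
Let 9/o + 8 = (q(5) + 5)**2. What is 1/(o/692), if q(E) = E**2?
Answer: 617264/9 ≈ 68585.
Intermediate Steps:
o = 9/892 (o = 9/(-8 + (5**2 + 5)**2) = 9/(-8 + (25 + 5)**2) = 9/(-8 + 30**2) = 9/(-8 + 900) = 9/892 ≈ 0.010090)
1/(o/692) = 1/((9/892)/692) = 1/((9/892)*(1/692)) = 1/(9/617264) = 617264/9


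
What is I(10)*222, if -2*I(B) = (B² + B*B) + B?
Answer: -23310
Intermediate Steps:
I(B) = -B² - B/2 (I(B) = -((B² + B*B) + B)/2 = -((B² + B²) + B)/2 = -(2*B² + B)/2 = -(B + 2*B²)/2 = -B² - B/2)
I(10)*222 = -1*10*(½ + 10)*222 = -1*10*21/2*222 = -105*222 = -23310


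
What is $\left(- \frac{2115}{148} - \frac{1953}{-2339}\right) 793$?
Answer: $- \frac{3693747213}{346172} \approx -10670.0$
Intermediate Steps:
$\left(- \frac{2115}{148} - \frac{1953}{-2339}\right) 793 = \left(\left(-2115\right) \frac{1}{148} - - \frac{1953}{2339}\right) 793 = \left(- \frac{2115}{148} + \frac{1953}{2339}\right) 793 = \left(- \frac{4657941}{346172}\right) 793 = - \frac{3693747213}{346172}$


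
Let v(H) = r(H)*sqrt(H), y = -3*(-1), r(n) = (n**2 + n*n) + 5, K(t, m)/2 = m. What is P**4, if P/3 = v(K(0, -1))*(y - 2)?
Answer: 9253764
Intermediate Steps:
K(t, m) = 2*m
r(n) = 5 + 2*n**2 (r(n) = (n**2 + n**2) + 5 = 2*n**2 + 5 = 5 + 2*n**2)
y = 3
v(H) = sqrt(H)*(5 + 2*H**2) (v(H) = (5 + 2*H**2)*sqrt(H) = sqrt(H)*(5 + 2*H**2))
P = 39*I*sqrt(2) (P = 3*((sqrt(2*(-1))*(5 + 2*(2*(-1))**2))*(3 - 2)) = 3*((sqrt(-2)*(5 + 2*(-2)**2))*1) = 3*(((I*sqrt(2))*(5 + 2*4))*1) = 3*(((I*sqrt(2))*(5 + 8))*1) = 3*(((I*sqrt(2))*13)*1) = 3*((13*I*sqrt(2))*1) = 3*(13*I*sqrt(2)) = 39*I*sqrt(2) ≈ 55.154*I)
P**4 = (39*I*sqrt(2))**4 = 9253764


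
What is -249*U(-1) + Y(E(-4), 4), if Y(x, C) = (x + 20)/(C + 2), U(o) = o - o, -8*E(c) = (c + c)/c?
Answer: 79/24 ≈ 3.2917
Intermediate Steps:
E(c) = -¼ (E(c) = -(c + c)/(8*c) = -2*c/(8*c) = -⅛*2 = -¼)
U(o) = 0
Y(x, C) = (20 + x)/(2 + C)
-249*U(-1) + Y(E(-4), 4) = -249*0 + (20 - ¼)/(2 + 4) = 0 + (79/4)/6 = 0 + (⅙)*(79/4) = 0 + 79/24 = 79/24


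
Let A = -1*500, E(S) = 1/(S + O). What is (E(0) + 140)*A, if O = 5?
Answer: -70100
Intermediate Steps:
E(S) = 1/(5 + S) (E(S) = 1/(S + 5) = 1/(5 + S))
A = -500
(E(0) + 140)*A = (1/(5 + 0) + 140)*(-500) = (1/5 + 140)*(-500) = (⅕ + 140)*(-500) = (701/5)*(-500) = -70100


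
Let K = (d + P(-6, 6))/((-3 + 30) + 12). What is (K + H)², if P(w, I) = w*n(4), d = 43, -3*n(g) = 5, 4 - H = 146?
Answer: 30085225/1521 ≈ 19780.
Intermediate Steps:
H = -142 (H = 4 - 1*146 = 4 - 146 = -142)
n(g) = -5/3 (n(g) = -⅓*5 = -5/3)
P(w, I) = -5*w/3 (P(w, I) = w*(-5/3) = -5*w/3)
K = 53/39 (K = (43 - 5/3*(-6))/((-3 + 30) + 12) = (43 + 10)/(27 + 12) = 53/39 ≈ 1.3590)
(K + H)² = (53/39 - 142)² = (-5485/39)² = 30085225/1521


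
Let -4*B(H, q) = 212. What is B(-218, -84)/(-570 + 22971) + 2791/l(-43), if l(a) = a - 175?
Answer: -62532745/4883418 ≈ -12.805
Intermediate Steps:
B(H, q) = -53 (B(H, q) = -1/4*212 = -53)
l(a) = -175 + a
B(-218, -84)/(-570 + 22971) + 2791/l(-43) = -53/(-570 + 22971) + 2791/(-175 - 43) = -53/22401 + 2791/(-218) = -53*1/22401 + 2791*(-1/218) = -53/22401 - 2791/218 = -62532745/4883418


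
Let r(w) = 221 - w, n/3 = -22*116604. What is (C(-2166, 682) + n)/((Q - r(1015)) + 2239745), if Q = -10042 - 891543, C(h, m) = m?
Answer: -3847591/669477 ≈ -5.7472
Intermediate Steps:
Q = -901585
n = -7695864 (n = 3*(-22*116604) = 3*(-2565288) = -7695864)
(C(-2166, 682) + n)/((Q - r(1015)) + 2239745) = (682 - 7695864)/((-901585 - (221 - 1*1015)) + 2239745) = -7695182/((-901585 - (221 - 1015)) + 2239745) = -7695182/((-901585 - 1*(-794)) + 2239745) = -7695182/((-901585 + 794) + 2239745) = -7695182/(-900791 + 2239745) = -7695182/1338954 = -7695182*1/1338954 = -3847591/669477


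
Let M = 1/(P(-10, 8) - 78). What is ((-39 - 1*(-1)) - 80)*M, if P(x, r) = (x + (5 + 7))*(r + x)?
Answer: 59/41 ≈ 1.4390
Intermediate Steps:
P(x, r) = (12 + x)*(r + x) (P(x, r) = (x + 12)*(r + x) = (12 + x)*(r + x))
M = -1/82 (M = 1/(((-10)² + 12*8 + 12*(-10) + 8*(-10)) - 78) = 1/((100 + 96 - 120 - 80) - 78) = 1/(-4 - 78) = 1/(-82) = -1/82 ≈ -0.012195)
((-39 - 1*(-1)) - 80)*M = ((-39 - 1*(-1)) - 80)*(-1/82) = ((-39 + 1) - 80)*(-1/82) = (-38 - 80)*(-1/82) = -118*(-1/82) = 59/41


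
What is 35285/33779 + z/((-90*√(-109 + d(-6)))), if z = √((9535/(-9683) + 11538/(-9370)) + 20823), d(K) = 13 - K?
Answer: 35285/33779 + I*√17139420039559706146/24497021700 ≈ 1.0446 + 0.169*I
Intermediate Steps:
z = √42848550098899265365/45364855 (z = √((9535*(-1/9683) + 11538*(-1/9370)) + 20823) = √((-9535/9683 - 5769/4685) + 20823) = √(-100532702/45364855 + 20823) = √(944531842963/45364855) = √42848550098899265365/45364855 ≈ 144.29)
35285/33779 + z/((-90*√(-109 + d(-6)))) = 35285/33779 + (√42848550098899265365/45364855)/((-90*√(-109 + (13 - 1*(-6))))) = 35285*(1/33779) + (√42848550098899265365/45364855)/((-90*√(-109 + (13 + 6)))) = 35285/33779 + (√42848550098899265365/45364855)/((-90*√(-109 + 19))) = 35285/33779 + (√42848550098899265365/45364855)/((-270*I*√10)) = 35285/33779 + (√42848550098899265365/45364855)*(I*√10/2700) = 35285/33779 + I*√17139420039559706146/24497021700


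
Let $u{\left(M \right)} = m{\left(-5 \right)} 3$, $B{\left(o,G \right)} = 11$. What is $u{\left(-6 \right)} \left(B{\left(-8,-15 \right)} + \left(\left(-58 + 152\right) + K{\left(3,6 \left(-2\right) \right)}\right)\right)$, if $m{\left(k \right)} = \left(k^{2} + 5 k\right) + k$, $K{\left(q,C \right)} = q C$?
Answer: $-1035$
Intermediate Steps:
$K{\left(q,C \right)} = C q$
$m{\left(k \right)} = k^{2} + 6 k$
$u{\left(M \right)} = -15$ ($u{\left(M \right)} = - 5 \left(6 - 5\right) 3 = \left(-5\right) 1 \cdot 3 = \left(-5\right) 3 = -15$)
$u{\left(-6 \right)} \left(B{\left(-8,-15 \right)} + \left(\left(-58 + 152\right) + K{\left(3,6 \left(-2\right) \right)}\right)\right) = - 15 \left(11 + \left(\left(-58 + 152\right) + 6 \left(-2\right) 3\right)\right) = - 15 \left(11 + \left(94 - 36\right)\right) = - 15 \left(11 + 58\right) = \left(-15\right) 69 = -1035$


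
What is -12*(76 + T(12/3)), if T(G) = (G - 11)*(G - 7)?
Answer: -1164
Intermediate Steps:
T(G) = (-11 + G)*(-7 + G)
-12*(76 + T(12/3)) = -12*(76 + (77 + (12/3)² - 216/3)) = -12*(76 + (77 + (12*(⅓))² - 216/3)) = -12*(76 + (77 + 4² - 18*4)) = -12*(76 + (77 + 16 - 72)) = -12*(76 + 21) = -12*97 = -1164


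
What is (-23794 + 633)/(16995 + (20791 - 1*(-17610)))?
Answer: -23161/55396 ≈ -0.41810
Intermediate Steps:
(-23794 + 633)/(16995 + (20791 - 1*(-17610))) = -23161/(16995 + (20791 + 17610)) = -23161/(16995 + 38401) = -23161/55396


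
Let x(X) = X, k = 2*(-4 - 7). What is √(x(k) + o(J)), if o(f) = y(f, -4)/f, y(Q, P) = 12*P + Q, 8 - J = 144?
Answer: 3*I*√663/17 ≈ 4.5439*I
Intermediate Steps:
k = -22 (k = 2*(-11) = -22)
J = -136 (J = 8 - 1*144 = 8 - 144 = -136)
y(Q, P) = Q + 12*P
o(f) = (-48 + f)/f (o(f) = (f + 12*(-4))/f = (f - 48)/f = (-48 + f)/f)
√(x(k) + o(J)) = √(-22 + (-48 - 136)/(-136)) = √(-22 - 1/136*(-184)) = √(-22 + 23/17) = √(-351/17) = 3*I*√663/17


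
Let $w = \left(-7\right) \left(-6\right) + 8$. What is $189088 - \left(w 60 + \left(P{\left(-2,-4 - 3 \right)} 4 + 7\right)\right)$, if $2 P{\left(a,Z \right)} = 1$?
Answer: $186079$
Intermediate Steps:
$P{\left(a,Z \right)} = \frac{1}{2}$ ($P{\left(a,Z \right)} = \frac{1}{2} \cdot 1 = \frac{1}{2}$)
$w = 50$ ($w = 42 + 8 = 50$)
$189088 - \left(w 60 + \left(P{\left(-2,-4 - 3 \right)} 4 + 7\right)\right) = 189088 - \left(50 \cdot 60 + \left(\frac{1}{2} \cdot 4 + 7\right)\right) = 189088 - \left(3000 + \left(2 + 7\right)\right) = 189088 - \left(3000 + 9\right) = 189088 - 3009 = 186079$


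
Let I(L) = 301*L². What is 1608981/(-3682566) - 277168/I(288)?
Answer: -143023405529/319234281408 ≈ -0.44802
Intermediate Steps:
1608981/(-3682566) - 277168/I(288) = 1608981/(-3682566) - 277168/(301*288²) = 1608981*(-1/3682566) - 277168/(301*82944) = -536327/1227522 - 277168/24966144 = -536327/1227522 - 277168*1/24966144 = -536327/1227522 - 17323/1560384 = -143023405529/319234281408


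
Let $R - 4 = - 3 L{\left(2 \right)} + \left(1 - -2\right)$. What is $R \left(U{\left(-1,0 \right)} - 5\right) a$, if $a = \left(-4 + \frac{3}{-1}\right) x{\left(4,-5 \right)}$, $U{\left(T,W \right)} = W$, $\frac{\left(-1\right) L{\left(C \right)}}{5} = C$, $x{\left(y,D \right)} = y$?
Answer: $5180$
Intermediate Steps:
$L{\left(C \right)} = - 5 C$
$a = -28$ ($a = \left(-4 + \frac{3}{-1}\right) 4 = \left(-4 + 3 \left(-1\right)\right) 4 = \left(-4 - 3\right) 4 = \left(-7\right) 4 = -28$)
$R = 37$ ($R = 4 + \left(- 3 \left(\left(-5\right) 2\right) + \left(1 - -2\right)\right) = 4 + \left(\left(-3\right) \left(-10\right) + \left(1 + 2\right)\right) = 4 + \left(30 + 3\right) = 4 + 33 = 37$)
$R \left(U{\left(-1,0 \right)} - 5\right) a = 37 \left(0 - 5\right) \left(-28\right) = 37 \left(\left(-5\right) \left(-28\right)\right) = 37 \cdot 140 = 5180$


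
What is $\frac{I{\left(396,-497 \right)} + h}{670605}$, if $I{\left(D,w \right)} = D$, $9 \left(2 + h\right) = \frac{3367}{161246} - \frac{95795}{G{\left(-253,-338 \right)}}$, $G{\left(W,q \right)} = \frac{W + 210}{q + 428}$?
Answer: $\frac{38237217937}{1131006180330} \approx 0.033808$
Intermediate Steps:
$G{\left(W,q \right)} = \frac{210 + W}{428 + q}$
$h = \frac{37569345721}{1686546}$ ($h = -2 + \frac{\frac{3367}{161246} - \frac{95795}{\frac{1}{428 - 338} \left(210 - 253\right)}}{9} = -2 + \frac{3367 \cdot \frac{1}{161246} - \frac{95795}{\frac{1}{90} \left(-43\right)}}{9} = -2 + \frac{\frac{91}{4358} - \frac{95795}{\frac{1}{90} \left(-43\right)}}{9} = -2 + \frac{\frac{91}{4358} - \frac{95795}{- \frac{43}{90}}}{9} = -2 + \frac{\frac{91}{4358} - - \frac{8621550}{43}}{9} = -2 + \frac{\frac{91}{4358} + \frac{8621550}{43}}{9} = -2 + \frac{1}{9} \cdot \frac{37572718813}{187394} = -2 + \frac{37572718813}{1686546} = \frac{37569345721}{1686546} \approx 22276.0$)
$\frac{I{\left(396,-497 \right)} + h}{670605} = \frac{396 + \frac{37569345721}{1686546}}{670605} = \frac{38237217937}{1686546} \cdot \frac{1}{670605} = \frac{38237217937}{1131006180330}$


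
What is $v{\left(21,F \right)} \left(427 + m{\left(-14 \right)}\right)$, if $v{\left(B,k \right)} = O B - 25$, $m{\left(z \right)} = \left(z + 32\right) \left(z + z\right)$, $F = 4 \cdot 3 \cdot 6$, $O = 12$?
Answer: $-17479$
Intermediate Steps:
$F = 72$ ($F = 12 \cdot 6 = 72$)
$m{\left(z \right)} = 2 z \left(32 + z\right)$ ($m{\left(z \right)} = \left(32 + z\right) 2 z = 2 z \left(32 + z\right)$)
$v{\left(B,k \right)} = -25 + 12 B$ ($v{\left(B,k \right)} = 12 B - 25 = -25 + 12 B$)
$v{\left(21,F \right)} \left(427 + m{\left(-14 \right)}\right) = \left(-25 + 12 \cdot 21\right) \left(427 + 2 \left(-14\right) \left(32 - 14\right)\right) = \left(-25 + 252\right) \left(427 + 2 \left(-14\right) 18\right) = 227 \left(427 - 504\right) = 227 \left(-77\right) = -17479$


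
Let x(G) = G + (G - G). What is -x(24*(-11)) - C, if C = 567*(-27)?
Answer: 15573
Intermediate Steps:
C = -15309
x(G) = G (x(G) = G + 0 = G)
-x(24*(-11)) - C = -24*(-11) - 1*(-15309) = -1*(-264) + 15309 = 264 + 15309 = 15573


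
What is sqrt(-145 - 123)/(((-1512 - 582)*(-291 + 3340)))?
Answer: -I*sqrt(67)/3192303 ≈ -2.5641e-6*I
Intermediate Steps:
sqrt(-145 - 123)/(((-1512 - 582)*(-291 + 3340))) = sqrt(-268)/((-2094*3049)) = (2*I*sqrt(67))/(-6384606) = (2*I*sqrt(67))*(-1/6384606) = -I*sqrt(67)/3192303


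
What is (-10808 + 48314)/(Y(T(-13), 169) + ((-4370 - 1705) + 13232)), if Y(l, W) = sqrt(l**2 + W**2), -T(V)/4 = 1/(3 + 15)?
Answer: 91356579/17423198 - 24111*sqrt(8005)/17423198 ≈ 5.1196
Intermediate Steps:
T(V) = -2/9 (T(V) = -4/(3 + 15) = -4/18 = -4*1/18 = -2/9)
Y(l, W) = sqrt(W**2 + l**2)
(-10808 + 48314)/(Y(T(-13), 169) + ((-4370 - 1705) + 13232)) = (-10808 + 48314)/(sqrt(169**2 + (-2/9)**2) + ((-4370 - 1705) + 13232)) = 37506/(sqrt(28561 + 4/81) + (-6075 + 13232)) = 37506/(sqrt(2313445/81) + 7157) = 37506/(17*sqrt(8005)/9 + 7157) = 37506/(7157 + 17*sqrt(8005)/9)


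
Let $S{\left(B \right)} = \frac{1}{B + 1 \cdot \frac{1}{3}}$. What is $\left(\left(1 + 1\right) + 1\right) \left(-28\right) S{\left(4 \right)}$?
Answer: $- \frac{252}{13} \approx -19.385$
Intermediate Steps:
$S{\left(B \right)} = \frac{1}{\frac{1}{3} + B}$ ($S{\left(B \right)} = \frac{1}{B + 1 \cdot \frac{1}{3}} = \frac{1}{B + \frac{1}{3}} = \frac{1}{\frac{1}{3} + B}$)
$\left(\left(1 + 1\right) + 1\right) \left(-28\right) S{\left(4 \right)} = \left(\left(1 + 1\right) + 1\right) \left(-28\right) \frac{3}{1 + 3 \cdot 4} = \left(2 + 1\right) \left(-28\right) \frac{3}{1 + 12} = 3 \left(-28\right) \frac{3}{13} = - 84 \cdot 3 \cdot \frac{1}{13} = \left(-84\right) \frac{3}{13} = - \frac{252}{13}$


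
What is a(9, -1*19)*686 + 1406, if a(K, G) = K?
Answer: 7580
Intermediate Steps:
a(9, -1*19)*686 + 1406 = 9*686 + 1406 = 6174 + 1406 = 7580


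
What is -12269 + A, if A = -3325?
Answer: -15594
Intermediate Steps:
-12269 + A = -12269 - 3325 = -15594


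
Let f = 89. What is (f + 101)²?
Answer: 36100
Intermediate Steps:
(f + 101)² = (89 + 101)² = 190² = 36100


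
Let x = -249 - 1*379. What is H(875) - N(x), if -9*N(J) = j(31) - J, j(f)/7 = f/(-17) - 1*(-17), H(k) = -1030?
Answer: -145108/153 ≈ -948.42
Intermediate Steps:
j(f) = 119 - 7*f/17 (j(f) = 7*(f/(-17) - 1*(-17)) = 7*(f*(-1/17) + 17) = 7*(-f/17 + 17) = 7*(17 - f/17) = 119 - 7*f/17)
x = -628 (x = -249 - 379 = -628)
N(J) = -602/51 + J/9 (N(J) = -((119 - 7/17*31) - J)/9 = -((119 - 217/17) - J)/9 = -(1806/17 - J)/9 = -602/51 + J/9)
H(875) - N(x) = -1030 - (-602/51 + (1/9)*(-628)) = -1030 - (-602/51 - 628/9) = -1030 - 1*(-12482/153) = -1030 + 12482/153 = -145108/153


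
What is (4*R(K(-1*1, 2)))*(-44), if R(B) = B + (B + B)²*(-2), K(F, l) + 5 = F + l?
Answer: 23232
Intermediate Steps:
K(F, l) = -5 + F + l (K(F, l) = -5 + (F + l) = -5 + F + l)
R(B) = B - 8*B² (R(B) = B + (2*B)²*(-2) = B + (4*B²)*(-2) = B - 8*B²)
(4*R(K(-1*1, 2)))*(-44) = (4*((-5 - 1*1 + 2)*(1 - 8*(-5 - 1*1 + 2))))*(-44) = (4*((-5 - 1 + 2)*(1 - 8*(-5 - 1 + 2))))*(-44) = (4*(-4*(1 - 8*(-4))))*(-44) = (4*(-4*(1 + 32)))*(-44) = (4*(-4*33))*(-44) = (4*(-132))*(-44) = -528*(-44) = 23232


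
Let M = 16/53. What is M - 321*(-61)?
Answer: 1037809/53 ≈ 19581.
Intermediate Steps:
M = 16/53 (M = 16*(1/53) = 16/53 ≈ 0.30189)
M - 321*(-61) = 16/53 - 321*(-61) = 16/53 + 19581 = 1037809/53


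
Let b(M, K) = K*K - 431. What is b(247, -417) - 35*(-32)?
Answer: 174578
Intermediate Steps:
b(M, K) = -431 + K² (b(M, K) = K² - 431 = -431 + K²)
b(247, -417) - 35*(-32) = (-431 + (-417)²) - 35*(-32) = (-431 + 173889) + 1120 = 173458 + 1120 = 174578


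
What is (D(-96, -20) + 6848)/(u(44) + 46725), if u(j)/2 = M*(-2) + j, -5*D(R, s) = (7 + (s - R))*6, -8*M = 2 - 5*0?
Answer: 16871/117035 ≈ 0.14415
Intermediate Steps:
M = -¼ (M = -(2 - 5*0)/8 = -(2 + 0)/8 = -⅛*2 = -¼ ≈ -0.25000)
D(R, s) = -42/5 - 6*s/5 + 6*R/5 (D(R, s) = -(7 + (s - R))*6/5 = -(7 + s - R)*6/5 = -(42 - 6*R + 6*s)/5 = -42/5 - 6*s/5 + 6*R/5)
u(j) = 1 + 2*j (u(j) = 2*(-¼*(-2) + j) = 2*(½ + j) = 1 + 2*j)
(D(-96, -20) + 6848)/(u(44) + 46725) = ((-42/5 - 6/5*(-20) + (6/5)*(-96)) + 6848)/((1 + 2*44) + 46725) = ((-42/5 + 24 - 576/5) + 6848)/((1 + 88) + 46725) = (-498/5 + 6848)/(89 + 46725) = (33742/5)/46814 = (33742/5)*(1/46814) = 16871/117035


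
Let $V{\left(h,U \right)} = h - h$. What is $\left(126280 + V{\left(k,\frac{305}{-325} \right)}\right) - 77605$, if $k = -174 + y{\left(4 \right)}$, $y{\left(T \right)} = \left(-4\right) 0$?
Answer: $48675$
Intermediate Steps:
$y{\left(T \right)} = 0$
$k = -174$ ($k = -174 + 0 = -174$)
$V{\left(h,U \right)} = 0$
$\left(126280 + V{\left(k,\frac{305}{-325} \right)}\right) - 77605 = \left(126280 + 0\right) - 77605 = 126280 - 77605 = 48675$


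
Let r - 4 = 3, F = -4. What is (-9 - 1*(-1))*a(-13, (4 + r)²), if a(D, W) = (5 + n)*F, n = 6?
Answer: 352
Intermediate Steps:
r = 7 (r = 4 + 3 = 7)
a(D, W) = -44 (a(D, W) = (5 + 6)*(-4) = 11*(-4) = -44)
(-9 - 1*(-1))*a(-13, (4 + r)²) = (-9 - 1*(-1))*(-44) = (-9 + 1)*(-44) = -8*(-44) = 352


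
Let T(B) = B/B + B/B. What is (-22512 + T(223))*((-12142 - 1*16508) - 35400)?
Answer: 1441765500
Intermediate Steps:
T(B) = 2 (T(B) = 1 + 1 = 2)
(-22512 + T(223))*((-12142 - 1*16508) - 35400) = (-22512 + 2)*((-12142 - 1*16508) - 35400) = -22510*((-12142 - 16508) - 35400) = -22510*(-28650 - 35400) = -22510*(-64050) = 1441765500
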